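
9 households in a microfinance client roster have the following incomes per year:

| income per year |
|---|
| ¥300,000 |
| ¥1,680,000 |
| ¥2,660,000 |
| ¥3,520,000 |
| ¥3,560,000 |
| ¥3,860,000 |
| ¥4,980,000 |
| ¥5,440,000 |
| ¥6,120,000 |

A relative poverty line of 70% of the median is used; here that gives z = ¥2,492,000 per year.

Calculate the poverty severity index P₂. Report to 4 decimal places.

0.0978

Incomes under z: ¥300,000, ¥1,680,000 (q = 2 of N = 9).
Gap ratios (z−y)/z: (2492000−300000)/2492000 = 0.8796; (2492000−1680000)/2492000 = 0.3258.
Squared: 0.7737; 0.1062.
Sum = 0.879896; P₂ = 0.879896 / 9 = 0.0978.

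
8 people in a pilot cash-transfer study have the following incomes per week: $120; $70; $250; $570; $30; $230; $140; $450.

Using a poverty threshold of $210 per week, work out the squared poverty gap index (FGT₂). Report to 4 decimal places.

Below the line: $30, $70, $120, $140 (q = 4 of N = 8).
Gap ratios (z−y)/z: (210−30)/210 = 0.8571; (210−70)/210 = 0.6667; (210−120)/210 = 0.4286; (210−140)/210 = 0.3333.
Squared: 0.7347; 0.4444; 0.1837; 0.1111.
Sum = 1.473923; P₂ = 1.473923 / 8 = 0.1842.

0.1842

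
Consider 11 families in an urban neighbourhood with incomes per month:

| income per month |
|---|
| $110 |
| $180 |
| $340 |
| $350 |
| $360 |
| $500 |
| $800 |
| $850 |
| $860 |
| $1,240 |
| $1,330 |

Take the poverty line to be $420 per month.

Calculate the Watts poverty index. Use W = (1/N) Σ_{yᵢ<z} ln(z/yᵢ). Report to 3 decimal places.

0.249

Poor units: $110, $180, $340, $350, $360 (q = 5 of N = 11).
ln(z/y) terms: ln(420/110) = 1.3398; ln(420/180) = 0.8473; ln(420/340) = 0.2113; ln(420/350) = 0.1823; ln(420/360) = 0.1542.
W = 2.734854 / 11 = 0.249.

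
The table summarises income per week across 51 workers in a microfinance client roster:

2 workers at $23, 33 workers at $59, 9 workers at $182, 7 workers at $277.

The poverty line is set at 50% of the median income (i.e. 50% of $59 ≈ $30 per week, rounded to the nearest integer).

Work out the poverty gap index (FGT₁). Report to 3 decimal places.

Below z: 2×$23 (q = 2 of N = 51).
Relative gaps: (30−23)/30 = 0.2333 (×2).
Sum of shortfalls = 0.466667; P₁ averages over all N: 0.466667 / 51 = 0.009.

0.009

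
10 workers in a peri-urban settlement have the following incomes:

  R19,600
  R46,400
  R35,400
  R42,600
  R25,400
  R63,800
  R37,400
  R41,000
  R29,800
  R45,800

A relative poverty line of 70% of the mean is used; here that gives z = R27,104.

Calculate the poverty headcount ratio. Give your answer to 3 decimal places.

0.200

2 of the 10 workers have income below R27,104.
H = 2/10 = 0.200.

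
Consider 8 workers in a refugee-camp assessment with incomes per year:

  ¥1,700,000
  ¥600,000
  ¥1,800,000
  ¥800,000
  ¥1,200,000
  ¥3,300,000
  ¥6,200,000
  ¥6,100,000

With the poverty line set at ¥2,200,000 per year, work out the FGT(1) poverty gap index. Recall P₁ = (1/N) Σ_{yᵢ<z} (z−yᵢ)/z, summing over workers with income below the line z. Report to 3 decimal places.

Below the line: ¥600,000, ¥800,000, ¥1,200,000, ¥1,700,000, ¥1,800,000 (q = 5 of N = 8).
Normalized shortfalls: (2200000−600000)/2200000 = 0.7273; (2200000−800000)/2200000 = 0.6364; (2200000−1200000)/2200000 = 0.4545; (2200000−1700000)/2200000 = 0.2273; (2200000−1800000)/2200000 = 0.1818.
Σ = 2.227273. Dividing by the full population N = 8 gives P₁ = 0.278.

0.278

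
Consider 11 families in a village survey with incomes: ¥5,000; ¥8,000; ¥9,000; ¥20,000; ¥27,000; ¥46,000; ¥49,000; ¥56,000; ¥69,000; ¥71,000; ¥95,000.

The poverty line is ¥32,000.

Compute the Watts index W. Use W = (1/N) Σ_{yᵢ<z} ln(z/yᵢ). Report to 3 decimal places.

Incomes under z: ¥5,000, ¥8,000, ¥9,000, ¥20,000, ¥27,000 (q = 5 of N = 11).
Log gaps: ln(32000/5000) = 1.8563; ln(32000/8000) = 1.3863; ln(32000/9000) = 1.2685; ln(32000/20000) = 0.4700; ln(32000/27000) = 0.1699.
W = 5.151006 / 11 = 0.468.

0.468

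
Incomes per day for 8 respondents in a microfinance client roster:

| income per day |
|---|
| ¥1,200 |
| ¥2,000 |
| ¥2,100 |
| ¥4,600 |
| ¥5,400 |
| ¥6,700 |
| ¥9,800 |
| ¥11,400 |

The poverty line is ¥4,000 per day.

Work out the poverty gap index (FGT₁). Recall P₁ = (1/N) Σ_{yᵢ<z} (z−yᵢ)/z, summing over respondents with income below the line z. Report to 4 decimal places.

0.2094

Below z: ¥1,200, ¥2,000, ¥2,100 (q = 3 of N = 8).
Shortfall ratios: (4000−1200)/4000 = 0.7000; (4000−2000)/4000 = 0.5000; (4000−2100)/4000 = 0.4750.
Σ = 1.675000. Dividing by the full population N = 8 gives P₁ = 0.2094.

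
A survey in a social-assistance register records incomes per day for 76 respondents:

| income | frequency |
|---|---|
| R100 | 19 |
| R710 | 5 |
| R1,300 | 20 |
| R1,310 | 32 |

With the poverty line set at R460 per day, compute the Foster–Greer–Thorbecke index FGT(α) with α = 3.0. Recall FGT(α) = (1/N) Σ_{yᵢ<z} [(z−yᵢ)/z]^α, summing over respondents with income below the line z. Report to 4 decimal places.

0.1198

Poor units: 19×R100 (q = 19 of N = 76).
Relative gaps: (460−100)/460 = 0.7826 (×19).
Raised to α = 3.0: 0.47933 (×19).
Sum = 9.107257; FGT(3.0) = 9.107257 / 76 = 0.1198.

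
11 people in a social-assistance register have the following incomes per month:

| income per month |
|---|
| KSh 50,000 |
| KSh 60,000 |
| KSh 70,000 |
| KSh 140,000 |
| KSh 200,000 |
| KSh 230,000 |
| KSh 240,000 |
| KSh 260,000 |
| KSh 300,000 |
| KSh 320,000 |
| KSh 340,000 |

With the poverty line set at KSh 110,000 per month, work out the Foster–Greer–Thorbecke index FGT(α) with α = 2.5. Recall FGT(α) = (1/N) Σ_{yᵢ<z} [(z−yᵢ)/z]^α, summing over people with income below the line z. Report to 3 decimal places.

Poor units: KSh 50,000, KSh 60,000, KSh 70,000 (q = 3 of N = 11).
Relative gaps: (110000−50000)/110000 = 0.5455; (110000−60000)/110000 = 0.4545; (110000−70000)/110000 = 0.3636.
Raised to α = 2.5: 0.21973; 0.13930; 0.07974.
Sum = 0.438770; FGT(2.5) = 0.438770 / 11 = 0.040.

0.040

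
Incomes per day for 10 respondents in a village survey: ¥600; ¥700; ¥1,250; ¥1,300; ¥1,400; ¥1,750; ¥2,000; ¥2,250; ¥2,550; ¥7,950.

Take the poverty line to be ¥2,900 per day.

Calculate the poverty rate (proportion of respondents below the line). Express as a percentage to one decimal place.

9 of the 10 respondents have income below ¥2,900.
H = 9/10 = 90.0%.

90.0%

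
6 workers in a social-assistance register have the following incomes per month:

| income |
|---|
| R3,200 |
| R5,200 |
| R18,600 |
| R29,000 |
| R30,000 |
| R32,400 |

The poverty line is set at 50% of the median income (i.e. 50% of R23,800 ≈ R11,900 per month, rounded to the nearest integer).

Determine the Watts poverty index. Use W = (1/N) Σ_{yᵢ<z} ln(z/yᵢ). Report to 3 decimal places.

Poor units: R3,200, R5,200 (q = 2 of N = 6).
ln(z/y) terms: ln(11900/3200) = 1.3134; ln(11900/5200) = 0.8279.
W = 2.141267 / 6 = 0.357.

0.357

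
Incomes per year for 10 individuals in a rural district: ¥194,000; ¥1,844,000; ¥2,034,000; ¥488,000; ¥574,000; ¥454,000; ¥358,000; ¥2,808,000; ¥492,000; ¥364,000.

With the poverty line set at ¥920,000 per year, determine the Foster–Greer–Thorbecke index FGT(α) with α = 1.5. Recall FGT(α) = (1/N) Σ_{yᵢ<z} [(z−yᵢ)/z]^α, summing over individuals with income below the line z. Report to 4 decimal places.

0.2878

Incomes under z: ¥194,000, ¥358,000, ¥364,000, ¥454,000, ¥488,000, ¥492,000, ¥574,000 (q = 7 of N = 10).
Normalized shortfalls: (920000−194000)/920000 = 0.7891; (920000−358000)/920000 = 0.6109; (920000−364000)/920000 = 0.6043; (920000−454000)/920000 = 0.5065; (920000−488000)/920000 = 0.4696; (920000−492000)/920000 = 0.4652; (920000−574000)/920000 = 0.3761.
Raised to α = 1.5: 0.70101; 0.47744; 0.46982; 0.36049; 0.32177; 0.31731; 0.23064.
Sum = 2.878482; FGT(1.5) = 2.878482 / 10 = 0.2878.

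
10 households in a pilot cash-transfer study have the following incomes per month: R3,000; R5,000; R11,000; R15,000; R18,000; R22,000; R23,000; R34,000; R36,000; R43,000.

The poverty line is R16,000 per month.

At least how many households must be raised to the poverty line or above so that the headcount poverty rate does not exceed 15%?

Currently q = 4 of N = 10 are below the line (H = 0.400).
A headcount ratio of at most 15% allows at most ⌊0.15 × 10⌋ = 1 poor households.
So at least 4 − 1 = 3 must be lifted.

3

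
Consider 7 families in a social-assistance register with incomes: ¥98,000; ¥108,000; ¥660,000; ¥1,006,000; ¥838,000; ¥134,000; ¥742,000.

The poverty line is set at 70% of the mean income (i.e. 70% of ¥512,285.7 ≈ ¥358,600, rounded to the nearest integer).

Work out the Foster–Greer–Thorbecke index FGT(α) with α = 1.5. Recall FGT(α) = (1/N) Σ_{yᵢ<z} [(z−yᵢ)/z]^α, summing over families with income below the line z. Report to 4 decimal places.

Below z: ¥98,000, ¥108,000, ¥134,000 (q = 3 of N = 7).
Gap ratios (z−y)/z: (358600−98000)/358600 = 0.7267; (358600−108000)/358600 = 0.6988; (358600−134000)/358600 = 0.6263.
Raised to α = 1.5: 0.61951; 0.58419; 0.49568.
Sum = 1.699377; FGT(1.5) = 1.699377 / 7 = 0.2428.

0.2428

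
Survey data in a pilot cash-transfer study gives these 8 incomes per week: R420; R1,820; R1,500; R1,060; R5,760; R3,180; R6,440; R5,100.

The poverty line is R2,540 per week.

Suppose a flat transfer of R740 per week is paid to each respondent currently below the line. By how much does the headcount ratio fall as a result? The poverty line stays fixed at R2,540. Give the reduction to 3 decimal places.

0.125

Before: below the line — R420, R1,060, R1,500, R1,820; headcount ratio = 0.50000.
After the R740 transfer: below the line — R1,160, R1,800, R2,240; headcount ratio = 0.37500.
Reduction = 0.50000 − 0.37500 = 0.125.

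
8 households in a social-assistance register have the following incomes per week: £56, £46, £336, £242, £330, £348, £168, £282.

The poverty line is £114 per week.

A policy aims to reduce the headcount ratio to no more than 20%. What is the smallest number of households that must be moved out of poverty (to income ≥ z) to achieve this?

2 of the 8 households are poor, so H = 2/8 = 0.250.
A headcount ratio of at most 20% allows at most ⌊0.20 × 8⌋ = 1 poor households.
So at least 2 − 1 = 1 must be lifted.

1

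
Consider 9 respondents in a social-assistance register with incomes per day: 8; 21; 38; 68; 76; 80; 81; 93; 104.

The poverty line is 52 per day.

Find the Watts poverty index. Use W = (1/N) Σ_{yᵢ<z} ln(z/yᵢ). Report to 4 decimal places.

0.3436

Incomes under z: 8, 21, 38 (q = 3 of N = 9).
ln(z/y) terms: ln(52/8) = 1.8718; ln(52/21) = 0.9067; ln(52/38) = 0.3137.
W = 3.092181 / 9 = 0.3436.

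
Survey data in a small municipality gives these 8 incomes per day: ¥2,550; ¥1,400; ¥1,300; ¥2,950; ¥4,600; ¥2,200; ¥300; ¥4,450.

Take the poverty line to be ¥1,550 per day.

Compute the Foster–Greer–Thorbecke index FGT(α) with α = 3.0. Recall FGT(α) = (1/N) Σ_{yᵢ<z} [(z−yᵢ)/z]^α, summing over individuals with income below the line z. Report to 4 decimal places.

0.0662

Below z: ¥300, ¥1,300, ¥1,400 (q = 3 of N = 8).
Normalized shortfalls: (1550−300)/1550 = 0.8065; (1550−1300)/1550 = 0.1613; (1550−1400)/1550 = 0.0968.
Raised to α = 3.0: 0.52449; 0.00420; 0.00091.
Sum = 0.529589; FGT(3.0) = 0.529589 / 8 = 0.0662.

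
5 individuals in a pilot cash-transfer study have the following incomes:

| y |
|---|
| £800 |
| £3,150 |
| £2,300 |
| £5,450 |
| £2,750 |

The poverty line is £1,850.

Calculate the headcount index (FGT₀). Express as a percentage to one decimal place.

20.0%

1 of the 5 individuals have income below £1,850.
H = 1/5 = 20.0%.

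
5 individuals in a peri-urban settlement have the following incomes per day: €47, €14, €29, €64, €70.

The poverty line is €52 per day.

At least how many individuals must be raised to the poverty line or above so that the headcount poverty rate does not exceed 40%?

1

3 of the 5 individuals are poor, so H = 3/5 = 0.600.
A headcount ratio of at most 40% allows at most ⌊0.40 × 5⌋ = 2 poor individuals.
So at least 3 − 2 = 1 must be lifted.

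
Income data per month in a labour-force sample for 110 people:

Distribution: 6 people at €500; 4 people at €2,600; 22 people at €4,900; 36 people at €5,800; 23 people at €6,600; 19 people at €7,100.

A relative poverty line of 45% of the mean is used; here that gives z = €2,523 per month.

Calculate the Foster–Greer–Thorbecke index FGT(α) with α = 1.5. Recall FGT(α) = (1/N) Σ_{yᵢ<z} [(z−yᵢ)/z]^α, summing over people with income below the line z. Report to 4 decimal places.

Below the line: 6×€500 (q = 6 of N = 110).
Gap ratios (z−y)/z: (2523−500)/2523 = 0.8018 (×6).
Raised to α = 1.5: 0.71799 (×6).
Sum = 4.307936; FGT(1.5) = 4.307936 / 110 = 0.0392.

0.0392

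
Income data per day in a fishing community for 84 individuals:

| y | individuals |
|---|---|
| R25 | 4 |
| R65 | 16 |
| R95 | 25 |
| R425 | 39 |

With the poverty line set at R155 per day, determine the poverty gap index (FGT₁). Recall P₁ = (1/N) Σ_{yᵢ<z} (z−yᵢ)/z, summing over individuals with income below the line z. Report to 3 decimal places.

0.266

Below z: 4×R25, 16×R65, 25×R95 (q = 45 of N = 84).
Gap ratios (z−y)/z: (155−25)/155 = 0.8387 (×4); (155−65)/155 = 0.5806 (×16); (155−95)/155 = 0.3871 (×25).
Sum of shortfalls = 22.322581; P₁ averages over all N: 22.322581 / 84 = 0.266.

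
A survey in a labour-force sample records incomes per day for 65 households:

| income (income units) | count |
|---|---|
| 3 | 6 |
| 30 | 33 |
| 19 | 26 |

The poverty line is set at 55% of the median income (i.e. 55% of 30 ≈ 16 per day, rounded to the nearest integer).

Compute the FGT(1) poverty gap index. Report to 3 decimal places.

Poor units: 6×3 (q = 6 of N = 65).
Gap ratios (z−y)/z: (16−3)/16 = 0.8125 (×6).
Σ = 4.875000. Dividing by the full population N = 65 gives P₁ = 0.075.

0.075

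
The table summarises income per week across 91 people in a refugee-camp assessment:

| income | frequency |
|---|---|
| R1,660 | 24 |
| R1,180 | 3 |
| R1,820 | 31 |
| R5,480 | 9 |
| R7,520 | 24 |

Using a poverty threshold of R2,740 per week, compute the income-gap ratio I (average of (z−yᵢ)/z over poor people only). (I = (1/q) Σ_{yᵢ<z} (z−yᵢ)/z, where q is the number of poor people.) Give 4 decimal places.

Below z: 3×R1,180, 24×R1,660, 31×R1,820 (q = 58 of N = 91).
Shortfall ratios (z−y)/z: 0.5693 (×3), 0.3942 (×24), 0.3358 (×31); sum = 21.576642.
I averages over the q = 58 poor units only: 21.576642 / 58 = 0.3720.

0.3720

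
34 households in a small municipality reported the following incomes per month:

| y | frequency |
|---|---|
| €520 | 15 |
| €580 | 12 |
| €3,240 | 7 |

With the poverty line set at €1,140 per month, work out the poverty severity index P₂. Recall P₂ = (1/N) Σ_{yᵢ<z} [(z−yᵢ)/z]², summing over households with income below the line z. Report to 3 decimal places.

0.216

Poor units: 15×€520, 12×€580 (q = 27 of N = 34).
Relative gaps: (1140−520)/1140 = 0.5439 (×15); (1140−580)/1140 = 0.4912 (×12).
Squared: 0.2958 (×15); 0.2413 (×12).
Sum = 7.332410; P₂ = 7.332410 / 34 = 0.216.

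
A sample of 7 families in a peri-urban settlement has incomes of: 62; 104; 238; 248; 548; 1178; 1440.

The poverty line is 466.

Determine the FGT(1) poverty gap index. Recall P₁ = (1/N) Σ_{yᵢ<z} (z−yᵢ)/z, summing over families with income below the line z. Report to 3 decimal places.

Poor units: 62, 104, 238, 248 (q = 4 of N = 7).
Relative gaps: (466−62)/466 = 0.8670; (466−104)/466 = 0.7768; (466−238)/466 = 0.4893; (466−248)/466 = 0.4678.
Σ = 2.600858. Dividing by the full population N = 7 gives P₁ = 0.372.

0.372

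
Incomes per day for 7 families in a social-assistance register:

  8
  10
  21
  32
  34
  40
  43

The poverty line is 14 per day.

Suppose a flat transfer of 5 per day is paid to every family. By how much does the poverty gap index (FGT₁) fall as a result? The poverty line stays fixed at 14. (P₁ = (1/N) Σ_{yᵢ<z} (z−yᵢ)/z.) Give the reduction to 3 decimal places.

Before: below the line — 8, 10; poverty gap index (FGT₁) = 0.10204.
After the 5 transfer: below the line — 13; poverty gap index (FGT₁) = 0.01020.
Reduction = 0.10204 − 0.01020 = 0.092.

0.092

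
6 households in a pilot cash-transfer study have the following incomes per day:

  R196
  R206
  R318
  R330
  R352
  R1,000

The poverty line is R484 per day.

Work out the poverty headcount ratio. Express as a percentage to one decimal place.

83.3%

5 of the 6 households have income below R484.
H = 5/6 = 83.3%.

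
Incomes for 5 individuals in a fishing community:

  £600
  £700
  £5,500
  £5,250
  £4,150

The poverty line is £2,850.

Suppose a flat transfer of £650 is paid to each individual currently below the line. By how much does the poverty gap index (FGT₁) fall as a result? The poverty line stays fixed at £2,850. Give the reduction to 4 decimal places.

0.0912

Before: below the line — £600, £700; poverty gap index (FGT₁) = 0.308772.
After the £650 transfer: below the line — £1,250, £1,350; poverty gap index (FGT₁) = 0.217544.
Reduction = 0.308772 − 0.217544 = 0.0912.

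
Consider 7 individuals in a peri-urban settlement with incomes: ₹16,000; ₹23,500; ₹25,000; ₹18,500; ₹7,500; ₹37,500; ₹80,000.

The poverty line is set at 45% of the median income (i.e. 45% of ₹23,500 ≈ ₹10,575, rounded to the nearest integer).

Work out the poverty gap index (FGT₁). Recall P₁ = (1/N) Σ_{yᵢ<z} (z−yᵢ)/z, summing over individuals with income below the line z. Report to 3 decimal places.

0.042

Incomes under z: ₹7,500 (q = 1 of N = 7).
Normalized shortfalls: (10575−7500)/10575 = 0.2908.
Σ = 0.290780. Dividing by the full population N = 7 gives P₁ = 0.042.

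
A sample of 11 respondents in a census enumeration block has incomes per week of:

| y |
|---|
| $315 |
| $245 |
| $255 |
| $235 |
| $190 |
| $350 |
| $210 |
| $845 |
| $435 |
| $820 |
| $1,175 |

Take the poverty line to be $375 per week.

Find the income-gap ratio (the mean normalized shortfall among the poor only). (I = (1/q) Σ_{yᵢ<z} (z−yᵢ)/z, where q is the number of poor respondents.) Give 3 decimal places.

0.314

Poor units: $190, $210, $235, $245, $255, $315, $350 (q = 7 of N = 11).
Relative gaps: 0.4933, 0.4400, 0.3733, 0.3467, 0.3200, 0.1600, 0.0667; sum = 2.200000.
The income-gap ratio divides by q (the poor only): 2.200000 / 7 = 0.314.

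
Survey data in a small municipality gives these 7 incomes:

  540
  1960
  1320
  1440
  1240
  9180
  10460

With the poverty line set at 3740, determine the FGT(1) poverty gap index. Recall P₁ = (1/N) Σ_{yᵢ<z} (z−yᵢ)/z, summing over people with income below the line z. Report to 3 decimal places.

Incomes under z: 540, 1240, 1320, 1440, 1960 (q = 5 of N = 7).
Gap ratios (z−y)/z: (3740−540)/3740 = 0.8556; (3740−1240)/3740 = 0.6684; (3740−1320)/3740 = 0.6471; (3740−1440)/3740 = 0.6150; (3740−1960)/3740 = 0.4759.
Σ = 3.262032. Dividing by the full population N = 7 gives P₁ = 0.466.

0.466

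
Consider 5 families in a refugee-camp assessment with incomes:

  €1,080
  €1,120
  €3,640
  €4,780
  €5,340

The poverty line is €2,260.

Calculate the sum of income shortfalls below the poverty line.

Below z: €1,080, €1,120 (q = 2 of N = 5).
Individual gaps: 2260−1080 = 1180; 2260−1120 = 1140.
Aggregate gap = €2,320.

€2,320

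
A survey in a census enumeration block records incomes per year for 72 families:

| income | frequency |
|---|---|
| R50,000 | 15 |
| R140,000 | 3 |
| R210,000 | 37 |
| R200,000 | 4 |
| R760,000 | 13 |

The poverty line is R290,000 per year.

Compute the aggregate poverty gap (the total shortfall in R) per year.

R7,370,000

Below the line: 15×R50,000, 3×R140,000, 4×R200,000, 37×R210,000 (q = 59 of N = 72).
Individual gaps: 15×(290000−50000) = 3600000; 3×(290000−140000) = 450000; 4×(290000−200000) = 360000; 37×(290000−210000) = 2960000.
Aggregate gap = R7,370,000.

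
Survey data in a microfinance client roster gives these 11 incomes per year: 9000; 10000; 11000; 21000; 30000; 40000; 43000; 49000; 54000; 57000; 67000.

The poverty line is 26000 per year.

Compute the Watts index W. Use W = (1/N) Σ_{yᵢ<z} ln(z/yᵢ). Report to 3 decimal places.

0.281

Below z: 9000, 10000, 11000, 21000 (q = 4 of N = 11).
Log gaps: ln(26000/9000) = 1.0609; ln(26000/10000) = 0.9555; ln(26000/11000) = 0.8602; ln(26000/21000) = 0.2136.
W = 3.090159 / 11 = 0.281.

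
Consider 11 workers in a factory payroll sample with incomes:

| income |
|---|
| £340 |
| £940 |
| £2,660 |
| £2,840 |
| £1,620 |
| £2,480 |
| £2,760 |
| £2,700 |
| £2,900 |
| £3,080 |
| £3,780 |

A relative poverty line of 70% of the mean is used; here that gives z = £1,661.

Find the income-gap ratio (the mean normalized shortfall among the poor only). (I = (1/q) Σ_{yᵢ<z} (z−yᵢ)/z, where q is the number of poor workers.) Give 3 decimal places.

Below z: £340, £940, £1,620 (q = 3 of N = 11).
Shortfall ratios (z−y)/z: 0.7953, 0.4341, 0.0247; sum = 1.254064.
The income-gap ratio divides by q (the poor only): 1.254064 / 3 = 0.418.

0.418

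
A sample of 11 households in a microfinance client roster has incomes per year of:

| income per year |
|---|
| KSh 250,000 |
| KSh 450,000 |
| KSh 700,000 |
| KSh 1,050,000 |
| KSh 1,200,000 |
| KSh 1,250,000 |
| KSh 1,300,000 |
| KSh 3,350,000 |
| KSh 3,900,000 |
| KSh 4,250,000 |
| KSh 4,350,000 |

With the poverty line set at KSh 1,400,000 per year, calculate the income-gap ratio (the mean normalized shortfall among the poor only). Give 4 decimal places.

Below the line: KSh 250,000, KSh 450,000, KSh 700,000, KSh 1,050,000, KSh 1,200,000, KSh 1,250,000, KSh 1,300,000 (q = 7 of N = 11).
Relative gaps: 0.8214, 0.6786, 0.5000, 0.2500, 0.1429, 0.1071, 0.0714; sum = 2.571429.
I averages over the q = 7 poor units only: 2.571429 / 7 = 0.3673.

0.3673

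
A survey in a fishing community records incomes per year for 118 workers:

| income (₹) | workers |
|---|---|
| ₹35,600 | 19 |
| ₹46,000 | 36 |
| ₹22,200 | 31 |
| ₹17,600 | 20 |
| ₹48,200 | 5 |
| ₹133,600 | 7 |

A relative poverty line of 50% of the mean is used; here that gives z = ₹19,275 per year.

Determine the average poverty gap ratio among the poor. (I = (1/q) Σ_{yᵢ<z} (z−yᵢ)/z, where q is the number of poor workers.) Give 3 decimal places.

0.087

Poor units: 20×₹17,600 (q = 20 of N = 118).
Shortfall ratios (z−y)/z: 0.0869 (×20); sum = 1.738003.
I averages over the q = 20 poor units only: 1.738003 / 20 = 0.087.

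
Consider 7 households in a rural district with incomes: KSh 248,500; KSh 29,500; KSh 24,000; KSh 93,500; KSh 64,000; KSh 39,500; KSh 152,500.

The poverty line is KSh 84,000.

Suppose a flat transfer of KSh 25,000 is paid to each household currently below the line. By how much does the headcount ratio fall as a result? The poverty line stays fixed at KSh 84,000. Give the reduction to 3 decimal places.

0.143

Before: below the line — KSh 24,000, KSh 29,500, KSh 39,500, KSh 64,000; headcount ratio = 0.57143.
After the KSh 25,000 transfer: below the line — KSh 49,000, KSh 54,500, KSh 64,500; headcount ratio = 0.42857.
Reduction = 0.57143 − 0.42857 = 0.143.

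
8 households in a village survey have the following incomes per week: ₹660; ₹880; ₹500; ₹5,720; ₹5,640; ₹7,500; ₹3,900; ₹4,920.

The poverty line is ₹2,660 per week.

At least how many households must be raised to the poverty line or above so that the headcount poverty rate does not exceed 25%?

Currently q = 3 of N = 8 are below the line (H = 0.375).
A headcount ratio of at most 25% allows at most ⌊0.25 × 8⌋ = 2 poor households.
So at least 3 − 2 = 1 must be lifted.

1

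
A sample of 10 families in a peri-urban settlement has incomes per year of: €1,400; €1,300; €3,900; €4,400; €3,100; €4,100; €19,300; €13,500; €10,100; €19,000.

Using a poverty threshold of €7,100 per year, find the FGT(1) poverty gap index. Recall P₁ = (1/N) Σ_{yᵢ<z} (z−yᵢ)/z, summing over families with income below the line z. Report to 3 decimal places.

0.344

Below the line: €1,300, €1,400, €3,100, €3,900, €4,100, €4,400 (q = 6 of N = 10).
Gap ratios (z−y)/z: (7100−1300)/7100 = 0.8169; (7100−1400)/7100 = 0.8028; (7100−3100)/7100 = 0.5634; (7100−3900)/7100 = 0.4507; (7100−4100)/7100 = 0.4225; (7100−4400)/7100 = 0.3803.
Σ = 3.436620. Dividing by the full population N = 10 gives P₁ = 0.344.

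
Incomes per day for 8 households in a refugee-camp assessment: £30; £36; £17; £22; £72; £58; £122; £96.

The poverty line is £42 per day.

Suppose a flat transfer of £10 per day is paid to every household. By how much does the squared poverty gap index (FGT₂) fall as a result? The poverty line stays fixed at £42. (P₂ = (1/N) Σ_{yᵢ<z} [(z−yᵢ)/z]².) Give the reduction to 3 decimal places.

0.062

Before: below the line — £17, £22, £30, £36; squared poverty gap index (FGT₂) = 0.08539.
After the £10 transfer: below the line — £27, £32, £40; squared poverty gap index (FGT₂) = 0.02331.
Reduction = 0.08539 − 0.02331 = 0.062.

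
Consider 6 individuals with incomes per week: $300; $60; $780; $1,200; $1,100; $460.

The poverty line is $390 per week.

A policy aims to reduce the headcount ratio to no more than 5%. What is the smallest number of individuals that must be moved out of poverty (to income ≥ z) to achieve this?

Currently q = 2 of N = 6 are below the line (H = 0.333).
A headcount ratio of at most 5% allows at most ⌊0.05 × 6⌋ = 0 poor individuals.
So at least 2 − 0 = 2 must be lifted.

2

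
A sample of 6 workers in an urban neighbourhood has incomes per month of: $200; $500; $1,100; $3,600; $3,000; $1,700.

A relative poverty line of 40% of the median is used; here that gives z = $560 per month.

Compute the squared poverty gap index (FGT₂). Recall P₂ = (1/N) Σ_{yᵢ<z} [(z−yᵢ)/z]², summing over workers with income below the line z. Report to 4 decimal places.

Below the line: $200, $500 (q = 2 of N = 6).
Shortfall ratios: (560−200)/560 = 0.6429; (560−500)/560 = 0.1071.
Squared: 0.4133; 0.0115.
Sum = 0.424745; P₂ = 0.424745 / 6 = 0.0708.

0.0708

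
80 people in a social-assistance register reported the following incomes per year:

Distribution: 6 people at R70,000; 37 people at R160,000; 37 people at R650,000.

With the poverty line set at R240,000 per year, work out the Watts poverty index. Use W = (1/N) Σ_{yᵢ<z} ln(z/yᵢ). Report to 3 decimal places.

0.280

Poor units: 6×R70,000, 37×R160,000 (q = 43 of N = 80).
Log shortfalls: ln(240000/70000) = 1.2321 (×6); ln(240000/160000) = 0.4055 (×37).
W = 22.395071 / 80 = 0.280.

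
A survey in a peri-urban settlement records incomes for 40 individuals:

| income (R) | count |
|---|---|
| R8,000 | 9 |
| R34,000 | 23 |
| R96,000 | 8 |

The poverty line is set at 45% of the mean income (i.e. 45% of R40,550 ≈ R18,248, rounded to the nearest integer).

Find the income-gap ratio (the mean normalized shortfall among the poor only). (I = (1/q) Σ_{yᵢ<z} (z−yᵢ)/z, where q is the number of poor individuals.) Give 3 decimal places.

0.562

Below z: 9×R8,000 (q = 9 of N = 40).
Shortfall ratios (z−y)/z: 0.5616 (×9); sum = 5.054362.
I averages over the q = 9 poor units only: 5.054362 / 9 = 0.562.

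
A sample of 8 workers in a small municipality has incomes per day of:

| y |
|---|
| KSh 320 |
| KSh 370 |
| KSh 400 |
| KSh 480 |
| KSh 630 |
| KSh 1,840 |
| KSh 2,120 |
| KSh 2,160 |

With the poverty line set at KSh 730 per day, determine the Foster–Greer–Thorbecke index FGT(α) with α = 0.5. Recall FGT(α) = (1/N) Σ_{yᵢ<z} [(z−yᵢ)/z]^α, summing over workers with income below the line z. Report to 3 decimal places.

0.385

Below z: KSh 320, KSh 370, KSh 400, KSh 480, KSh 630 (q = 5 of N = 8).
Normalized shortfalls: (730−320)/730 = 0.5616; (730−370)/730 = 0.4932; (730−400)/730 = 0.4521; (730−480)/730 = 0.3425; (730−630)/730 = 0.1370.
Raised to α = 0.5: 0.74943; 0.70225; 0.67235; 0.58521; 0.37012.
Sum = 3.079348; FGT(0.5) = 3.079348 / 8 = 0.385.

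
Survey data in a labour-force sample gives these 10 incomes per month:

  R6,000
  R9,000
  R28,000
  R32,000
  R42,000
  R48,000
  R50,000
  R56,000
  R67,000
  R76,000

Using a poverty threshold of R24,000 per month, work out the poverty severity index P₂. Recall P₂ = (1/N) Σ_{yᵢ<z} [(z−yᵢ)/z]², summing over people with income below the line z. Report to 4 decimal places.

0.0953

Below z: R6,000, R9,000 (q = 2 of N = 10).
Gap ratios (z−y)/z: (24000−6000)/24000 = 0.7500; (24000−9000)/24000 = 0.6250.
Squared: 0.5625; 0.3906.
Sum = 0.953125; P₂ = 0.953125 / 10 = 0.0953.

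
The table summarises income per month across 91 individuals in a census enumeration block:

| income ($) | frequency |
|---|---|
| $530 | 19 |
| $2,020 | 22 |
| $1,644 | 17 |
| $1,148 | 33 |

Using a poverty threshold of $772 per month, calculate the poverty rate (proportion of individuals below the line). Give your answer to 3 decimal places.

0.209

19 of the 91 individuals have income below $772.
H = 19/91 = 0.209.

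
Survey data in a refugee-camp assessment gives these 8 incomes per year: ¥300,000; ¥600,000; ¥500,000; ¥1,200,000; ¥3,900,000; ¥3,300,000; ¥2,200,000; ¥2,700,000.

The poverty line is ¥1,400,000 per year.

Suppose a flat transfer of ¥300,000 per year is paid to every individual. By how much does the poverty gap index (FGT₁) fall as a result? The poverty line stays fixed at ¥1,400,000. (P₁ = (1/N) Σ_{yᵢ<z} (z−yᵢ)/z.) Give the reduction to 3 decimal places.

Before: below the line — ¥300,000, ¥500,000, ¥600,000, ¥1,200,000; poverty gap index (FGT₁) = 0.26786.
After the ¥300,000 transfer: below the line — ¥600,000, ¥800,000, ¥900,000; poverty gap index (FGT₁) = 0.16964.
Reduction = 0.26786 − 0.16964 = 0.098.

0.098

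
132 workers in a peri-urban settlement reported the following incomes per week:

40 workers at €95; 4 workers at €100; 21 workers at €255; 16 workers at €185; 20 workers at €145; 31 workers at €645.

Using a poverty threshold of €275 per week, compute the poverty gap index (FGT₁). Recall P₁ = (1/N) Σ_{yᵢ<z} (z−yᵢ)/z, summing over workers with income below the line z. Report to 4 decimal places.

0.3405

Below the line: 40×€95, 4×€100, 20×€145, 16×€185, 21×€255 (q = 101 of N = 132).
Gap ratios (z−y)/z: (275−95)/275 = 0.6545 (×40); (275−100)/275 = 0.6364 (×4); (275−145)/275 = 0.4727 (×20); (275−185)/275 = 0.3273 (×16); (275−255)/275 = 0.0727 (×21).
Sum of shortfalls = 44.945455; P₁ averages over all N: 44.945455 / 132 = 0.3405.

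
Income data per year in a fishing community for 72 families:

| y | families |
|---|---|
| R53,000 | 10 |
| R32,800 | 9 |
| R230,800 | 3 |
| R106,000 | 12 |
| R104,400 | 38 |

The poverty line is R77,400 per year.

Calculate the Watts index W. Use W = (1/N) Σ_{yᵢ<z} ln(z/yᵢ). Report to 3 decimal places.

0.160

Poor units: 9×R32,800, 10×R53,000 (q = 19 of N = 72).
Log shortfalls: ln(77400/32800) = 0.8586 (×9); ln(77400/53000) = 0.3787 (×10).
W = 11.513973 / 72 = 0.160.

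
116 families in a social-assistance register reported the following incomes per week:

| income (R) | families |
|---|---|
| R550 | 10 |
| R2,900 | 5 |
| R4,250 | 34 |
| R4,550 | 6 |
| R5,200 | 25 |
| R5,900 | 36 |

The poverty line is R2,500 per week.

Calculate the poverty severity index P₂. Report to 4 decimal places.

0.0524

Below z: 10×R550 (q = 10 of N = 116).
Relative gaps: (2500−550)/2500 = 0.7800 (×10).
Squared: 0.6084 (×10).
Sum = 6.084000; P₂ = 6.084000 / 116 = 0.0524.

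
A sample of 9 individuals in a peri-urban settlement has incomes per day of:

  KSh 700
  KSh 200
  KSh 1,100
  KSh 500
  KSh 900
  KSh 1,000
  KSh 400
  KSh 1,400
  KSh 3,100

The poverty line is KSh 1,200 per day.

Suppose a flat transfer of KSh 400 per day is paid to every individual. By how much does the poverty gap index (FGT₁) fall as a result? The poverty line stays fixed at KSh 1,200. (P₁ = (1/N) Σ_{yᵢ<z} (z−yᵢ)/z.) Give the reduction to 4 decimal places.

0.2037

Before: below the line — KSh 200, KSh 400, KSh 500, KSh 700, KSh 900, KSh 1,000, KSh 1,100; poverty gap index (FGT₁) = 0.333333.
After the KSh 400 transfer: below the line — KSh 600, KSh 800, KSh 900, KSh 1,100; poverty gap index (FGT₁) = 0.129630.
Reduction = 0.333333 − 0.129630 = 0.2037.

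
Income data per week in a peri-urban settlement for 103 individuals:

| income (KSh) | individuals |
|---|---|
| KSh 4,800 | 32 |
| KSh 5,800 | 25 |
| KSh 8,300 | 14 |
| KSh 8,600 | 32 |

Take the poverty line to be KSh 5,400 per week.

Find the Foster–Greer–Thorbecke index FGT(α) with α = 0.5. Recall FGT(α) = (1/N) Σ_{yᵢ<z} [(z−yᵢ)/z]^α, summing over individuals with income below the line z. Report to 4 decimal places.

0.1036

Poor units: 32×KSh 4,800 (q = 32 of N = 103).
Shortfall ratios: (5400−4800)/5400 = 0.1111 (×32).
Raised to α = 0.5: 0.33333 (×32).
Sum = 10.666667; FGT(0.5) = 10.666667 / 103 = 0.1036.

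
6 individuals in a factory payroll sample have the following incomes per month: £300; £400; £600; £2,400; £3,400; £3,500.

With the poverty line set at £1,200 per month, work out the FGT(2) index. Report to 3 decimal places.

Poor units: £300, £400, £600 (q = 3 of N = 6).
Shortfall ratios: (1200−300)/1200 = 0.7500; (1200−400)/1200 = 0.6667; (1200−600)/1200 = 0.5000.
Squared: 0.5625; 0.4444; 0.2500.
Sum = 1.256944; P₂ = 1.256944 / 6 = 0.209.

0.209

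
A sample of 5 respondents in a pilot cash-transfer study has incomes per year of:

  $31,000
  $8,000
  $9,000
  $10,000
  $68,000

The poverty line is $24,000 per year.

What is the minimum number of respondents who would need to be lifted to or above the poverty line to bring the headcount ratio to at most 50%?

3 of the 5 respondents are poor, so H = 3/5 = 0.600.
A headcount ratio of at most 50% allows at most ⌊0.50 × 5⌋ = 2 poor respondents.
So at least 3 − 2 = 1 must be lifted.

1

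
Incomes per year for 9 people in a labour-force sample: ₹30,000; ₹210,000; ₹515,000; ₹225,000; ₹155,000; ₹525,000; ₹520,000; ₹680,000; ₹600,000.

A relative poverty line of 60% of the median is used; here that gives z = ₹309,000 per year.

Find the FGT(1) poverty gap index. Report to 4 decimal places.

Incomes under z: ₹30,000, ₹155,000, ₹210,000, ₹225,000 (q = 4 of N = 9).
Shortfall ratios: (309000−30000)/309000 = 0.9029; (309000−155000)/309000 = 0.4984; (309000−210000)/309000 = 0.3204; (309000−225000)/309000 = 0.2718.
Sum of shortfalls = 1.993528; P₁ averages over all N: 1.993528 / 9 = 0.2215.

0.2215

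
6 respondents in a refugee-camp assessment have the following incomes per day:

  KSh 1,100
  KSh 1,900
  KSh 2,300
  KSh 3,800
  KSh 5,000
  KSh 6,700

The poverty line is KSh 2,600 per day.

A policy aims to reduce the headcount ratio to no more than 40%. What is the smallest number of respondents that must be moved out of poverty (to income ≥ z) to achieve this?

Currently q = 3 of N = 6 are below the line (H = 0.500).
A headcount ratio of at most 40% allows at most ⌊0.40 × 6⌋ = 2 poor respondents.
So at least 3 − 2 = 1 must be lifted.

1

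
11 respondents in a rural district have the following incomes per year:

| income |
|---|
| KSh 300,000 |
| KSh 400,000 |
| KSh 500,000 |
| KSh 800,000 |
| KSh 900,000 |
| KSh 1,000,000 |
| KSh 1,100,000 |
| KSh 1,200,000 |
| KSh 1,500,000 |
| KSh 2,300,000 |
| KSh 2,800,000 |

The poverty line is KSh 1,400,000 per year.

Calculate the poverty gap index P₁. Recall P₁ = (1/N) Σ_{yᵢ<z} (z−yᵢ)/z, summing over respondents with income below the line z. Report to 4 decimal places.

Below the line: KSh 300,000, KSh 400,000, KSh 500,000, KSh 800,000, KSh 900,000, KSh 1,000,000, KSh 1,100,000, KSh 1,200,000 (q = 8 of N = 11).
Normalized shortfalls: (1400000−300000)/1400000 = 0.7857; (1400000−400000)/1400000 = 0.7143; (1400000−500000)/1400000 = 0.6429; (1400000−800000)/1400000 = 0.4286; (1400000−900000)/1400000 = 0.3571; (1400000−1000000)/1400000 = 0.2857; (1400000−1100000)/1400000 = 0.2143; (1400000−1200000)/1400000 = 0.1429.
Σ = 3.571429. Dividing by the full population N = 11 gives P₁ = 0.3247.

0.3247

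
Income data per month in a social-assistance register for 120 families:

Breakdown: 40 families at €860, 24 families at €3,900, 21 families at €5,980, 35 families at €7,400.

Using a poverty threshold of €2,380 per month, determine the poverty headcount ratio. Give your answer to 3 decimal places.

40 of the 120 families have income below €2,380.
H = 40/120 = 0.333.

0.333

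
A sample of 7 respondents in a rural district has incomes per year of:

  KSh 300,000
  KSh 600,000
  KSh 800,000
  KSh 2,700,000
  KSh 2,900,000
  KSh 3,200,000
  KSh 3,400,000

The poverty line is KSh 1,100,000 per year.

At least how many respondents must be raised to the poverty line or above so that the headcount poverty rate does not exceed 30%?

Currently q = 3 of N = 7 are below the line (H = 0.429).
A headcount ratio of at most 30% allows at most ⌊0.30 × 7⌋ = 2 poor respondents.
So at least 3 − 2 = 1 must be lifted.

1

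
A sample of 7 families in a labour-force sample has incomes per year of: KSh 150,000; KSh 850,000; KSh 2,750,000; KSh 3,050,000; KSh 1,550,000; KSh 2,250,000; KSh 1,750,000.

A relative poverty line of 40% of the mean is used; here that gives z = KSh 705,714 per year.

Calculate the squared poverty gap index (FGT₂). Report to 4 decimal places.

Below the line: KSh 150,000 (q = 1 of N = 7).
Gap ratios (z−y)/z: (705714−150000)/705714 = 0.7874.
Squared: 0.6201.
Sum = 0.620076; P₂ = 0.620076 / 7 = 0.0886.

0.0886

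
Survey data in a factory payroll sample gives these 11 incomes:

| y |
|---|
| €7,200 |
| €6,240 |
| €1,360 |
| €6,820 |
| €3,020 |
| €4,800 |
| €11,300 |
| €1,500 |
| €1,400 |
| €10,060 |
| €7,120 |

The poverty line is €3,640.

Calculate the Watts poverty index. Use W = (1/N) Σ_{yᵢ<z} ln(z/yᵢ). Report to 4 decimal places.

0.2739

Below z: €1,360, €1,400, €1,500, €3,020 (q = 4 of N = 11).
Log shortfalls: ln(3640/1360) = 0.9845; ln(3640/1400) = 0.9555; ln(3640/1500) = 0.8865; ln(3640/3020) = 0.1867.
W = 3.013256 / 11 = 0.2739.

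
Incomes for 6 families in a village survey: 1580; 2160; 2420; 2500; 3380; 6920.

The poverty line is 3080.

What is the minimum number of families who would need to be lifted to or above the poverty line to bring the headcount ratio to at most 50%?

4 of the 6 families are poor, so H = 4/6 = 0.667.
A headcount ratio of at most 50% allows at most ⌊0.50 × 6⌋ = 3 poor families.
So at least 4 − 3 = 1 must be lifted.

1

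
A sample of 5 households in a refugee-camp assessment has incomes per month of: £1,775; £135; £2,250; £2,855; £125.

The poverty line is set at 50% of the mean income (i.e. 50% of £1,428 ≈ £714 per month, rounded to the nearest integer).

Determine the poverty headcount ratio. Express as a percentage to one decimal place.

40.0%

2 of the 5 households have income below £714.
H = 2/5 = 40.0%.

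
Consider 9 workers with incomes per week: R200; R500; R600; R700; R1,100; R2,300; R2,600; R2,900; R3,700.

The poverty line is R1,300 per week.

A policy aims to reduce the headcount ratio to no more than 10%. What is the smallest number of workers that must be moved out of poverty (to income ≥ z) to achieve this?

5 of the 9 workers are poor, so H = 5/9 = 0.556.
A headcount ratio of at most 10% allows at most ⌊0.10 × 9⌋ = 0 poor workers.
So at least 5 − 0 = 5 must be lifted.

5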